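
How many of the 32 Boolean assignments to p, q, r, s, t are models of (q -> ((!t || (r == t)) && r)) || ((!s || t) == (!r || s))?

30

Initial set: {((q -> ((!t || (r == t)) && r)) || ((!s || t) == (!r || s)))}.
((q -> ((!t || (r == t)) && r)) || ((!s || t) == (!r || s))): β-rule — branch into (q -> ((!t || (r == t)) && r))  //  ((!s || t) == (!r || s)).
  branch 1 (add (q -> ((!t || (r == t)) && r))):
    (q -> ((!t || (r == t)) && r)): β-rule — branch into !q  //  ((!t || (r == t)) && r).
      branch 1.1 (add !q):
        ○ open, literals {q=false}.
      branch 1.2 (add ((!t || (r == t)) && r)):
        ((!t || (r == t)) && r): α-rule — add (!t || (r == t)), r.
        (!t || (r == t)): β-rule — branch into !t  //  (r == t).
          branch 1.2.1 (add !t):
            ○ open, literals {r=true, t=false}.
          branch 1.2.2 (add (r == t)):
            (r == t): β-rule — branch into r, t  //  !r, !t.
              branch 1.2.2.1 (add r, t):
                ○ open, literals {r=true, t=true}.
              branch 1.2.2.2 (add !r, !t):
                × closes — contains both r and !r.
  branch 2 (add ((!s || t) == (!r || s))):
    ((!s || t) == (!r || s)): β-rule — branch into (!s || t), (!r || s)  //  !(!s || t), !(!r || s).
      branch 2.1 (add (!s || t), (!r || s)):
        (!s || t): β-rule — branch into !s  //  t.
          branch 2.1.1 (add !s):
            (!r || s): β-rule — branch into !r  //  s.
              branch 2.1.1.1 (add !r):
                ○ open, literals {r=false, s=false}.
              branch 2.1.1.2 (add s):
                × closes — contains both s and !s.
          branch 2.1.2 (add t):
            (!r || s): β-rule — branch into !r  //  s.
              branch 2.1.2.1 (add !r):
                ○ open, literals {r=false, t=true}.
              branch 2.1.2.2 (add s):
                ○ open, literals {s=true, t=true}.
      branch 2.2 (add !(!s || t), !(!r || s)):
        !(!s || t): α-rule — add !!s, !t.
        !(!r || s): α-rule — add !!r, !s.
        × closes — contains both s and !s.
3 branches closed, 6 open.
Each open branch fixes some atoms; the unmentioned ones are free. Counting distinct full assignments: branch {q=false} (p, r, s, t) contributes 16 new; branch {r=true, t=false} (p, q, s) contributes 4 new; branch {r=true, t=true} (p, q, s) contributes 4 new; branch {r=false, s=false} (p, q, t) contributes 4 new; branch {r=false, t=true} (p, q, s) contributes 2 new; branch {s=true, t=true} (p, q, r) contributes 0 new. Total: 30.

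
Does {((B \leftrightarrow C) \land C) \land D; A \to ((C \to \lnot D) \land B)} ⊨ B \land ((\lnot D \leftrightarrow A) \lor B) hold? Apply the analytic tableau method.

Initial set: {(((B \leftrightarrow C) \land C) \land D); (A \to ((C \to \lnot D) \land B)); \lnot (B \land ((\lnot D \leftrightarrow A) \lor B))}.
(((B \leftrightarrow C) \land C) \land D): α-rule — add ((B \leftrightarrow C) \land C), D.
((B \leftrightarrow C) \land C): α-rule — add (B \leftrightarrow C), C.
(A \to ((C \to \lnot D) \land B)): β-rule — branch into \lnot A  //  ((C \to \lnot D) \land B).
  branch 1 (add \lnot A):
    \lnot (B \land ((\lnot D \leftrightarrow A) \lor B)): β-rule — branch into \lnot B  //  \lnot ((\lnot D \leftrightarrow A) \lor B).
      branch 1.1 (add \lnot B):
        (B \leftrightarrow C): β-rule — branch into B, C  //  \lnot B, \lnot C.
          branch 1.1.1 (add B, C):
            × closes — contains both B and \lnot B.
          branch 1.1.2 (add \lnot B, \lnot C):
            × closes — contains both C and \lnot C.
      branch 1.2 (add \lnot ((\lnot D \leftrightarrow A) \lor B)):
        \lnot ((\lnot D \leftrightarrow A) \lor B): α-rule — add \lnot (\lnot D \leftrightarrow A), \lnot B.
        (B \leftrightarrow C): β-rule — branch into B, C  //  \lnot B, \lnot C.
          branch 1.2.1 (add B, C):
            × closes — contains both B and \lnot B.
          branch 1.2.2 (add \lnot B, \lnot C):
            × closes — contains both C and \lnot C.
  branch 2 (add ((C \to \lnot D) \land B)):
    ((C \to \lnot D) \land B): α-rule — add (C \to \lnot D), B.
    \lnot (B \land ((\lnot D \leftrightarrow A) \lor B)): β-rule — branch into \lnot B  //  \lnot ((\lnot D \leftrightarrow A) \lor B).
      branch 2.1 (add \lnot B):
        × closes — contains both B and \lnot B.
      branch 2.2 (add \lnot ((\lnot D \leftrightarrow A) \lor B)):
        \lnot ((\lnot D \leftrightarrow A) \lor B): α-rule — add \lnot (\lnot D \leftrightarrow A), \lnot B.
        × closes — contains both B and \lnot B.
All 6 branches close.
Every branch closed, so the premises entail the conclusion.

Yes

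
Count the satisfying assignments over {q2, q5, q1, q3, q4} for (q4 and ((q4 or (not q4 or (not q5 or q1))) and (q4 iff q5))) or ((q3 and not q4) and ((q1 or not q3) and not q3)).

Initial set: {((q4 and ((q4 or (not q4 or (not q5 or q1))) and (q4 iff q5))) or ((q3 and not q4) and ((q1 or not q3) and not q3)))}.
((q4 and ((q4 or (not q4 or (not q5 or q1))) and (q4 iff q5))) or ((q3 and not q4) and ((q1 or not q3) and not q3))): β-rule — branch into (q4 and ((q4 or (not q4 or (not q5 or q1))) and (q4 iff q5)))  //  ((q3 and not q4) and ((q1 or not q3) and not q3)).
  branch 1 (add (q4 and ((q4 or (not q4 or (not q5 or q1))) and (q4 iff q5)))):
    (q4 and ((q4 or (not q4 or (not q5 or q1))) and (q4 iff q5))): α-rule — add q4, ((q4 or (not q4 or (not q5 or q1))) and (q4 iff q5)).
    ((q4 or (not q4 or (not q5 or q1))) and (q4 iff q5)): α-rule — add (q4 or (not q4 or (not q5 or q1))), (q4 iff q5).
    (q4 or (not q4 or (not q5 or q1))): β-rule — branch into q4  //  (not q4 or (not q5 or q1)).
      branch 1.1 (add q4):
        (q4 iff q5): β-rule — branch into q4, q5  //  not q4, not q5.
          branch 1.1.1 (add q4, q5):
            ○ open, literals {q4=T, q5=T}.
          branch 1.1.2 (add not q4, not q5):
            × closes — contains both q4 and not q4.
      branch 1.2 (add (not q4 or (not q5 or q1))):
        (q4 iff q5): β-rule — branch into q4, q5  //  not q4, not q5.
          branch 1.2.1 (add q4, q5):
            (not q4 or (not q5 or q1)): β-rule — branch into not q4  //  (not q5 or q1).
              branch 1.2.1.1 (add not q4):
                × closes — contains both q4 and not q4.
              branch 1.2.1.2 (add (not q5 or q1)):
                (not q5 or q1): β-rule — branch into not q5  //  q1.
                  branch 1.2.1.2.1 (add not q5):
                    × closes — contains both q5 and not q5.
                  branch 1.2.1.2.2 (add q1):
                    ○ open, literals {q1=T, q4=T, q5=T}.
          branch 1.2.2 (add not q4, not q5):
            × closes — contains both q4 and not q4.
  branch 2 (add ((q3 and not q4) and ((q1 or not q3) and not q3))):
    ((q3 and not q4) and ((q1 or not q3) and not q3)): α-rule — add (q3 and not q4), ((q1 or not q3) and not q3).
    (q3 and not q4): α-rule — add q3, not q4.
    ((q1 or not q3) and not q3): α-rule — add (q1 or not q3), not q3.
    × closes — contains both q3 and not q3.
5 branches closed, 2 open.
Each open branch fixes some atoms; the unmentioned ones are free. Counting distinct full assignments: branch {q4=T, q5=T} (q2, q1, q3) contributes 8 new; branch {q1=T, q4=T, q5=T} (q2, q3) contributes 0 new. Total: 8.

8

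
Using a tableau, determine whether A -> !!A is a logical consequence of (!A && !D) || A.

Yes

Initial set: {((!A && !D) || A); !(A -> !!A)}.
!(A -> !!A): α-rule — add A, !!!A.
!!!A: drop double negation, giving !A.
× closes — contains both A and !A.
All 1 branch closes.
Every branch closed, so the premises entail the conclusion.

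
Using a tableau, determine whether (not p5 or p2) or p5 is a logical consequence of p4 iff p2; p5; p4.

Initial set: {T (p4 iff p2); T p5; T p4; F ((not p5 or p2) or p5)}.
F ((not p5 or p2) or p5): α-rule — add F (not p5 or p2), F p5.
× closes — contains both p5 and not p5.
All 1 branch closes.
Every branch closed, so the premises entail the conclusion.

Yes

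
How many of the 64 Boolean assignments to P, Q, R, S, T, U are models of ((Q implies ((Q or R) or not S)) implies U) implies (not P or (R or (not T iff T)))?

Initial set: {(((Q implies ((Q or R) or not S)) implies U) implies (not P or (R or (not T iff T))))}.
(((Q implies ((Q or R) or not S)) implies U) implies (not P or (R or (not T iff T)))): β-rule — branch into not ((Q implies ((Q or R) or not S)) implies U)  //  (not P or (R or (not T iff T))).
  branch 1 (add not ((Q implies ((Q or R) or not S)) implies U)):
    not ((Q implies ((Q or R) or not S)) implies U): α-rule — add (Q implies ((Q or R) or not S)), not U.
    (Q implies ((Q or R) or not S)): β-rule — branch into not Q  //  ((Q or R) or not S).
      branch 1.1 (add not Q):
        ○ open, literals {Q=0, U=0}.
      branch 1.2 (add ((Q or R) or not S)):
        ((Q or R) or not S): β-rule — branch into (Q or R)  //  not S.
          branch 1.2.1 (add (Q or R)):
            (Q or R): β-rule — branch into Q  //  R.
              branch 1.2.1.1 (add Q):
                ○ open, literals {Q=1, U=0}.
              branch 1.2.1.2 (add R):
                ○ open, literals {R=1, U=0}.
          branch 1.2.2 (add not S):
            ○ open, literals {S=0, U=0}.
  branch 2 (add (not P or (R or (not T iff T)))):
    (not P or (R or (not T iff T))): β-rule — branch into not P  //  (R or (not T iff T)).
      branch 2.1 (add not P):
        ○ open, literals {P=0}.
      branch 2.2 (add (R or (not T iff T))):
        (R or (not T iff T)): β-rule — branch into R  //  (not T iff T).
          branch 2.2.1 (add R):
            ○ open, literals {R=1}.
          branch 2.2.2 (add (not T iff T)):
            (not T iff T): β-rule — branch into not T, T  //  not not T, not T.
              branch 2.2.2.1 (add not T, T):
                × closes — contains both T and not T.
              branch 2.2.2.2 (add not not T, not T):
                × closes — contains both T and not T.
2 branches closed, 6 open.
Each open branch fixes some atoms; the unmentioned ones are free. Counting distinct full assignments: branch {Q=0, U=0} (P, R, S, T) contributes 16 new; branch {Q=1, U=0} (P, R, S, T) contributes 16 new; branch {R=1, U=0} (P, Q, S, T) contributes 0 new; branch {S=0, U=0} (P, Q, R, T) contributes 0 new; branch {P=0} (Q, R, S, T, U) contributes 16 new; branch {R=1} (P, Q, S, T, U) contributes 8 new. Total: 56.

56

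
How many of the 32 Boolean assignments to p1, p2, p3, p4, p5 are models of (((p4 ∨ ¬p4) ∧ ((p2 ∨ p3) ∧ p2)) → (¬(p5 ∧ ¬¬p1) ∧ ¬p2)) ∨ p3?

Initial set: {T ((((p4 ∨ ¬p4) ∧ ((p2 ∨ p3) ∧ p2)) → (¬(p5 ∧ ¬¬p1) ∧ ¬p2)) ∨ p3)}.
T ((((p4 ∨ ¬p4) ∧ ((p2 ∨ p3) ∧ p2)) → (¬(p5 ∧ ¬¬p1) ∧ ¬p2)) ∨ p3): β-rule — branch into T (((p4 ∨ ¬p4) ∧ ((p2 ∨ p3) ∧ p2)) → (¬(p5 ∧ ¬¬p1) ∧ ¬p2))  //  T p3.
  branch 1 (add T (((p4 ∨ ¬p4) ∧ ((p2 ∨ p3) ∧ p2)) → (¬(p5 ∧ ¬¬p1) ∧ ¬p2))):
    T (((p4 ∨ ¬p4) ∧ ((p2 ∨ p3) ∧ p2)) → (¬(p5 ∧ ¬¬p1) ∧ ¬p2)): β-rule — branch into F ((p4 ∨ ¬p4) ∧ ((p2 ∨ p3) ∧ p2))  //  T (¬(p5 ∧ ¬¬p1) ∧ ¬p2).
      branch 1.1 (add F ((p4 ∨ ¬p4) ∧ ((p2 ∨ p3) ∧ p2))):
        F ((p4 ∨ ¬p4) ∧ ((p2 ∨ p3) ∧ p2)): β-rule — branch into F (p4 ∨ ¬p4)  //  F ((p2 ∨ p3) ∧ p2).
          branch 1.1.1 (add F (p4 ∨ ¬p4)):
            F (p4 ∨ ¬p4): α-rule — add F p4, F ¬p4.
            × closes — contains both p4 and ¬p4.
          branch 1.1.2 (add F ((p2 ∨ p3) ∧ p2)):
            F ((p2 ∨ p3) ∧ p2): β-rule — branch into F (p2 ∨ p3)  //  F p2.
              branch 1.1.2.1 (add F (p2 ∨ p3)):
                F (p2 ∨ p3): α-rule — add F p2, F p3.
                ○ open, literals {p2=F, p3=F}.
              branch 1.1.2.2 (add F p2):
                ○ open, literals {p2=F}.
      branch 1.2 (add T (¬(p5 ∧ ¬¬p1) ∧ ¬p2)):
        T (¬(p5 ∧ ¬¬p1) ∧ ¬p2): α-rule — add T ¬(p5 ∧ ¬¬p1), T ¬p2.
        T ¬(p5 ∧ ¬¬p1): β-rule — branch into F p5  //  F ¬¬p1.
          branch 1.2.1 (add F p5):
            ○ open, literals {p2=F, p5=F}.
          branch 1.2.2 (add F ¬¬p1):
            F ¬¬p1: drop double negation, giving F p1.
            ○ open, literals {p1=F, p2=F}.
  branch 2 (add T p3):
    ○ open, literals {p3=T}.
1 branch closed, 5 open.
Each open branch fixes some atoms; the unmentioned ones are free. Counting distinct full assignments: branch {p2=F, p3=F} (p1, p4, p5) contributes 8 new; branch {p2=F} (p1, p3, p4, p5) contributes 8 new; branch {p2=F, p5=F} (p1, p3, p4) contributes 0 new; branch {p1=F, p2=F} (p3, p4, p5) contributes 0 new; branch {p3=T} (p1, p2, p4, p5) contributes 8 new. Total: 24.

24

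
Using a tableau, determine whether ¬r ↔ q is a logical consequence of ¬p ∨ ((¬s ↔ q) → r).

Initial set: {(¬p ∨ ((¬s ↔ q) → r)); ¬(¬r ↔ q)}.
(¬p ∨ ((¬s ↔ q) → r)): β-rule — branch into ¬p  //  ((¬s ↔ q) → r).
  branch 1 (add ¬p):
    ¬(¬r ↔ q): β-rule — branch into ¬r, ¬q  //  ¬¬r, q.
      branch 1.1 (add ¬r, ¬q):
        ○ open, literals {p=false, q=false, r=false}.
      branch 1.2 (add ¬¬r, q):
        ○ open, literals {p=false, q=true, r=true}.
  branch 2 (add ((¬s ↔ q) → r)):
    ¬(¬r ↔ q): β-rule — branch into ¬r, ¬q  //  ¬¬r, q.
      branch 2.1 (add ¬r, ¬q):
        ((¬s ↔ q) → r): β-rule — branch into ¬(¬s ↔ q)  //  r.
          branch 2.1.1 (add ¬(¬s ↔ q)):
            ¬(¬s ↔ q): β-rule — branch into ¬s, ¬q  //  ¬¬s, q.
              branch 2.1.1.1 (add ¬s, ¬q):
                ○ open, literals {q=false, r=false, s=false}.
              branch 2.1.1.2 (add ¬¬s, q):
                × closes — contains both q and ¬q.
          branch 2.1.2 (add r):
            × closes — contains both r and ¬r.
      branch 2.2 (add ¬¬r, q):
        ((¬s ↔ q) → r): β-rule — branch into ¬(¬s ↔ q)  //  r.
          branch 2.2.1 (add ¬(¬s ↔ q)):
            ¬(¬s ↔ q): β-rule — branch into ¬s, ¬q  //  ¬¬s, q.
              branch 2.2.1.1 (add ¬s, ¬q):
                × closes — contains both q and ¬q.
              branch 2.2.1.2 (add ¬¬s, q):
                ○ open, literals {q=true, r=true, s=true}.
          branch 2.2.2 (add r):
            ○ open, literals {q=true, r=true}.
3 branches closed, 5 open.
An open branch gives a countermodel: p=false, q=false, r=false (unmentioned atoms arbitrary); the premises hold there but the conclusion fails.

No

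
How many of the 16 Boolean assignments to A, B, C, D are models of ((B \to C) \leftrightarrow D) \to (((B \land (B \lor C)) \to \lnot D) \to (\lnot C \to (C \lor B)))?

14

Initial set: {T (((B \to C) \leftrightarrow D) \to (((B \land (B \lor C)) \to \lnot D) \to (\lnot C \to (C \lor B))))}.
T (((B \to C) \leftrightarrow D) \to (((B \land (B \lor C)) \to \lnot D) \to (\lnot C \to (C \lor B)))): β-rule — branch into F ((B \to C) \leftrightarrow D)  //  T (((B \land (B \lor C)) \to \lnot D) \to (\lnot C \to (C \lor B))).
  branch 1 (add F ((B \to C) \leftrightarrow D)):
    F ((B \to C) \leftrightarrow D): β-rule — branch into T (B \to C), F D  //  F (B \to C), T D.
      branch 1.1 (add T (B \to C), F D):
        T (B \to C): β-rule — branch into F B  //  T C.
          branch 1.1.1 (add F B):
            ○ open, literals {B=F, D=F}.
          branch 1.1.2 (add T C):
            ○ open, literals {C=T, D=F}.
      branch 1.2 (add F (B \to C), T D):
        F (B \to C): α-rule — add T B, F C.
        ○ open, literals {B=T, C=F, D=T}.
  branch 2 (add T (((B \land (B \lor C)) \to \lnot D) \to (\lnot C \to (C \lor B)))):
    T (((B \land (B \lor C)) \to \lnot D) \to (\lnot C \to (C \lor B))): β-rule — branch into F ((B \land (B \lor C)) \to \lnot D)  //  T (\lnot C \to (C \lor B)).
      branch 2.1 (add F ((B \land (B \lor C)) \to \lnot D)):
        F ((B \land (B \lor C)) \to \lnot D): α-rule — add T (B \land (B \lor C)), F \lnot D.
        T (B \land (B \lor C)): α-rule — add T B, T (B \lor C).
        T (B \lor C): β-rule — branch into T B  //  T C.
          branch 2.1.1 (add T B):
            ○ open, literals {B=T, D=T}.
          branch 2.1.2 (add T C):
            ○ open, literals {B=T, C=T, D=T}.
      branch 2.2 (add T (\lnot C \to (C \lor B))):
        T (\lnot C \to (C \lor B)): β-rule — branch into F \lnot C  //  T (C \lor B).
          branch 2.2.1 (add F \lnot C):
            ○ open, literals {C=T}.
          branch 2.2.2 (add T (C \lor B)):
            T (C \lor B): β-rule — branch into T C  //  T B.
              branch 2.2.2.1 (add T C):
                ○ open, literals {C=T}.
              branch 2.2.2.2 (add T B):
                ○ open, literals {B=T}.
0 branches closed, 8 open.
Each open branch fixes some atoms; the unmentioned ones are free. Counting distinct full assignments: branch {B=F, D=F} (A, C) contributes 4 new; branch {C=T, D=F} (A, B) contributes 2 new; branch {B=T, C=F, D=T} (A) contributes 2 new; branch {B=T, D=T} (A, C) contributes 2 new; branch {B=T, C=T, D=T} (A) contributes 0 new; branch {C=T} (A, B, D) contributes 2 new; branch {C=T} (A, B, D) contributes 0 new; branch {B=T} (A, C, D) contributes 2 new. Total: 14.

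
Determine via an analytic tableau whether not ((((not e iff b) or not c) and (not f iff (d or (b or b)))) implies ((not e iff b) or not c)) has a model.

Unsatisfiable

Initial set: {T not ((((not e iff b) or not c) and (not f iff (d or (b or b)))) implies ((not e iff b) or not c))}.
T not ((((not e iff b) or not c) and (not f iff (d or (b or b)))) implies ((not e iff b) or not c)): α-rule — add T (((not e iff b) or not c) and (not f iff (d or (b or b)))), F ((not e iff b) or not c).
T (((not e iff b) or not c) and (not f iff (d or (b or b)))): α-rule — add T ((not e iff b) or not c), T (not f iff (d or (b or b))).
F ((not e iff b) or not c): α-rule — add F (not e iff b), F not c.
T ((not e iff b) or not c): β-rule — branch into T (not e iff b)  //  T not c.
  branch 1 (add T (not e iff b)):
    T (not f iff (d or (b or b))): β-rule — branch into T not f, T (d or (b or b))  //  F not f, F (d or (b or b)).
      branch 1.1 (add T not f, T (d or (b or b))):
        F (not e iff b): β-rule — branch into T not e, F b  //  F not e, T b.
          branch 1.1.1 (add T not e, F b):
            T (not e iff b): β-rule — branch into T not e, T b  //  F not e, F b.
              branch 1.1.1.1 (add T not e, T b):
                × closes — contains both b and not b.
              branch 1.1.1.2 (add F not e, F b):
                × closes — contains both e and not e.
          branch 1.1.2 (add F not e, T b):
            T (not e iff b): β-rule — branch into T not e, T b  //  F not e, F b.
              branch 1.1.2.1 (add T not e, T b):
                × closes — contains both e and not e.
              branch 1.1.2.2 (add F not e, F b):
                × closes — contains both b and not b.
      branch 1.2 (add F not f, F (d or (b or b))):
        F (d or (b or b)): α-rule — add F d, F (b or b).
        F (b or b): α-rule — add F b, F b.
        F (not e iff b): β-rule — branch into T not e, F b  //  F not e, T b.
          branch 1.2.1 (add T not e, F b):
            T (not e iff b): β-rule — branch into T not e, T b  //  F not e, F b.
              branch 1.2.1.1 (add T not e, T b):
                × closes — contains both b and not b.
              branch 1.2.1.2 (add F not e, F b):
                × closes — contains both e and not e.
          branch 1.2.2 (add F not e, T b):
            × closes — contains both b and not b.
  branch 2 (add T not c):
    × closes — contains both c and not c.
All 8 branches close.
Every branch closed; the formula is unsatisfiable.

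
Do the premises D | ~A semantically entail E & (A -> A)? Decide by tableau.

Initial set: {T (D | ~A); F (E & (A -> A))}.
T (D | ~A): β-rule — branch into T D  //  T ~A.
  branch 1 (add T D):
    F (E & (A -> A)): β-rule — branch into F E  //  F (A -> A).
      branch 1.1 (add F E):
        ○ open, literals {D=1, E=0}.
      branch 1.2 (add F (A -> A)):
        F (A -> A): α-rule — add T A, F A.
        × closes — contains both A and ~A.
  branch 2 (add T ~A):
    F (E & (A -> A)): β-rule — branch into F E  //  F (A -> A).
      branch 2.1 (add F E):
        ○ open, literals {A=0, E=0}.
      branch 2.2 (add F (A -> A)):
        F (A -> A): α-rule — add T A, F A.
        × closes — contains both A and ~A.
2 branches closed, 2 open.
An open branch gives a countermodel: D=1, E=0 (unmentioned atoms arbitrary); the premises hold there but the conclusion fails.

No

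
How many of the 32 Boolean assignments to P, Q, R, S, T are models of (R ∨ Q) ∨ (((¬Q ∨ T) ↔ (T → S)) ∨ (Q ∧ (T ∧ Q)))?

Initial set: {((R ∨ Q) ∨ (((¬Q ∨ T) ↔ (T → S)) ∨ (Q ∧ (T ∧ Q))))}.
((R ∨ Q) ∨ (((¬Q ∨ T) ↔ (T → S)) ∨ (Q ∧ (T ∧ Q)))): β-rule — branch into (R ∨ Q)  //  (((¬Q ∨ T) ↔ (T → S)) ∨ (Q ∧ (T ∧ Q))).
  branch 1 (add (R ∨ Q)):
    (R ∨ Q): β-rule — branch into R  //  Q.
      branch 1.1 (add R):
        ○ open, literals {R=T}.
      branch 1.2 (add Q):
        ○ open, literals {Q=T}.
  branch 2 (add (((¬Q ∨ T) ↔ (T → S)) ∨ (Q ∧ (T ∧ Q)))):
    (((¬Q ∨ T) ↔ (T → S)) ∨ (Q ∧ (T ∧ Q))): β-rule — branch into ((¬Q ∨ T) ↔ (T → S))  //  (Q ∧ (T ∧ Q)).
      branch 2.1 (add ((¬Q ∨ T) ↔ (T → S))):
        ((¬Q ∨ T) ↔ (T → S)): β-rule — branch into (¬Q ∨ T), (T → S)  //  ¬(¬Q ∨ T), ¬(T → S).
          branch 2.1.1 (add (¬Q ∨ T), (T → S)):
            (¬Q ∨ T): β-rule — branch into ¬Q  //  T.
              branch 2.1.1.1 (add ¬Q):
                (T → S): β-rule — branch into ¬T  //  S.
                  branch 2.1.1.1.1 (add ¬T):
                    ○ open, literals {Q=F, T=F}.
                  branch 2.1.1.1.2 (add S):
                    ○ open, literals {Q=F, S=T}.
              branch 2.1.1.2 (add T):
                (T → S): β-rule — branch into ¬T  //  S.
                  branch 2.1.1.2.1 (add ¬T):
                    × closes — contains both T and ¬T.
                  branch 2.1.1.2.2 (add S):
                    ○ open, literals {S=T, T=T}.
          branch 2.1.2 (add ¬(¬Q ∨ T), ¬(T → S)):
            ¬(¬Q ∨ T): α-rule — add ¬¬Q, ¬T.
            ¬(T → S): α-rule — add T, ¬S.
            × closes — contains both T and ¬T.
      branch 2.2 (add (Q ∧ (T ∧ Q))):
        (Q ∧ (T ∧ Q)): α-rule — add Q, (T ∧ Q).
        (T ∧ Q): α-rule — add T, Q.
        ○ open, literals {Q=T, T=T}.
2 branches closed, 6 open.
Each open branch fixes some atoms; the unmentioned ones are free. Counting distinct full assignments: branch {R=T} (P, Q, S, T) contributes 16 new; branch {Q=T} (P, R, S, T) contributes 8 new; branch {Q=F, T=F} (P, R, S) contributes 4 new; branch {Q=F, S=T} (P, R, T) contributes 2 new; branch {S=T, T=T} (P, Q, R) contributes 0 new; branch {Q=T, T=T} (P, R, S) contributes 0 new. Total: 30.

30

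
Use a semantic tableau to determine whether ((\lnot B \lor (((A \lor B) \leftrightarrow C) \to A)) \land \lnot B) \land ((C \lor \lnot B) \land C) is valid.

Not valid

Assume the negation and expand:
Initial set: {\lnot (((\lnot B \lor (((A \lor B) \leftrightarrow C) \to A)) \land \lnot B) \land ((C \lor \lnot B) \land C))}.
\lnot (((\lnot B \lor (((A \lor B) \leftrightarrow C) \to A)) \land \lnot B) \land ((C \lor \lnot B) \land C)): β-rule — branch into \lnot ((\lnot B \lor (((A \lor B) \leftrightarrow C) \to A)) \land \lnot B)  //  \lnot ((C \lor \lnot B) \land C).
  branch 1 (add \lnot ((\lnot B \lor (((A \lor B) \leftrightarrow C) \to A)) \land \lnot B)):
    \lnot ((\lnot B \lor (((A \lor B) \leftrightarrow C) \to A)) \land \lnot B): β-rule — branch into \lnot (\lnot B \lor (((A \lor B) \leftrightarrow C) \to A))  //  \lnot \lnot B.
      branch 1.1 (add \lnot (\lnot B \lor (((A \lor B) \leftrightarrow C) \to A))):
        \lnot (\lnot B \lor (((A \lor B) \leftrightarrow C) \to A)): α-rule — add \lnot \lnot B, \lnot (((A \lor B) \leftrightarrow C) \to A).
        \lnot (((A \lor B) \leftrightarrow C) \to A): α-rule — add ((A \lor B) \leftrightarrow C), \lnot A.
        ((A \lor B) \leftrightarrow C): β-rule — branch into (A \lor B), C  //  \lnot (A \lor B), \lnot C.
          branch 1.1.1 (add (A \lor B), C):
            (A \lor B): β-rule — branch into A  //  B.
              branch 1.1.1.1 (add A):
                × closes — contains both A and \lnot A.
              branch 1.1.1.2 (add B):
                ○ open, literals {A=0, B=1, C=1}.
          branch 1.1.2 (add \lnot (A \lor B), \lnot C):
            \lnot (A \lor B): α-rule — add \lnot A, \lnot B.
            × closes — contains both B and \lnot B.
      branch 1.2 (add \lnot \lnot B):
        ○ open, literals {B=1}.
  branch 2 (add \lnot ((C \lor \lnot B) \land C)):
    \lnot ((C \lor \lnot B) \land C): β-rule — branch into \lnot (C \lor \lnot B)  //  \lnot C.
      branch 2.1 (add \lnot (C \lor \lnot B)):
        \lnot (C \lor \lnot B): α-rule — add \lnot C, \lnot \lnot B.
        ○ open, literals {B=1, C=0}.
      branch 2.2 (add \lnot C):
        ○ open, literals {C=0}.
2 branches closed, 4 open.
An open branch gives a countermodel: A=0, B=1, C=1 (unmentioned atoms arbitrary); under it the original formula is false.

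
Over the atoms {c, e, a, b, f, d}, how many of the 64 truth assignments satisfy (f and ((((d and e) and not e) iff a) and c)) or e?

36

Initial set: {((f and ((((d and e) and not e) iff a) and c)) or e)}.
((f and ((((d and e) and not e) iff a) and c)) or e): β-rule — branch into (f and ((((d and e) and not e) iff a) and c))  //  e.
  branch 1 (add (f and ((((d and e) and not e) iff a) and c))):
    (f and ((((d and e) and not e) iff a) and c)): α-rule — add f, ((((d and e) and not e) iff a) and c).
    ((((d and e) and not e) iff a) and c): α-rule — add (((d and e) and not e) iff a), c.
    (((d and e) and not e) iff a): β-rule — branch into ((d and e) and not e), a  //  not ((d and e) and not e), not a.
      branch 1.1 (add ((d and e) and not e), a):
        ((d and e) and not e): α-rule — add (d and e), not e.
        (d and e): α-rule — add d, e.
        × closes — contains both e and not e.
      branch 1.2 (add not ((d and e) and not e), not a):
        not ((d and e) and not e): β-rule — branch into not (d and e)  //  not not e.
          branch 1.2.1 (add not (d and e)):
            not (d and e): β-rule — branch into not d  //  not e.
              branch 1.2.1.1 (add not d):
                ○ open, literals {a=0, c=1, d=0, f=1}.
              branch 1.2.1.2 (add not e):
                ○ open, literals {a=0, c=1, e=0, f=1}.
          branch 1.2.2 (add not not e):
            ○ open, literals {a=0, c=1, e=1, f=1}.
  branch 2 (add e):
    ○ open, literals {e=1}.
1 branch closed, 4 open.
Each open branch fixes some atoms; the unmentioned ones are free. Counting distinct full assignments: branch {a=0, c=1, d=0, f=1} (e, b) contributes 4 new; branch {a=0, c=1, e=0, f=1} (b, d) contributes 2 new; branch {a=0, c=1, e=1, f=1} (b, d) contributes 2 new; branch {e=1} (c, a, b, f, d) contributes 28 new. Total: 36.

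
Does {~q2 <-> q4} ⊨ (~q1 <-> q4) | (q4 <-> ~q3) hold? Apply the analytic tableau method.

Initial set: {T (~q2 <-> q4); F ((~q1 <-> q4) | (q4 <-> ~q3))}.
F ((~q1 <-> q4) | (q4 <-> ~q3)): α-rule — add F (~q1 <-> q4), F (q4 <-> ~q3).
T (~q2 <-> q4): β-rule — branch into T ~q2, T q4  //  F ~q2, F q4.
  branch 1 (add T ~q2, T q4):
    F (~q1 <-> q4): β-rule — branch into T ~q1, F q4  //  F ~q1, T q4.
      branch 1.1 (add T ~q1, F q4):
        × closes — contains both q4 and ~q4.
      branch 1.2 (add F ~q1, T q4):
        F (q4 <-> ~q3): β-rule — branch into T q4, F ~q3  //  F q4, T ~q3.
          branch 1.2.1 (add T q4, F ~q3):
            ○ open, literals {q1=1, q2=0, q3=1, q4=1}.
          branch 1.2.2 (add F q4, T ~q3):
            × closes — contains both q4 and ~q4.
  branch 2 (add F ~q2, F q4):
    F (~q1 <-> q4): β-rule — branch into T ~q1, F q4  //  F ~q1, T q4.
      branch 2.1 (add T ~q1, F q4):
        F (q4 <-> ~q3): β-rule — branch into T q4, F ~q3  //  F q4, T ~q3.
          branch 2.1.1 (add T q4, F ~q3):
            × closes — contains both q4 and ~q4.
          branch 2.1.2 (add F q4, T ~q3):
            ○ open, literals {q1=0, q2=1, q3=0, q4=0}.
      branch 2.2 (add F ~q1, T q4):
        × closes — contains both q4 and ~q4.
4 branches closed, 2 open.
An open branch gives a countermodel: q1=1, q2=0, q3=1, q4=1 (unmentioned atoms arbitrary); the premises hold there but the conclusion fails.

No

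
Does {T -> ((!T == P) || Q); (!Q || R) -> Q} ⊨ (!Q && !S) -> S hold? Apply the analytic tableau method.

Initial set: {(T -> ((!T == P) || Q)); ((!Q || R) -> Q); !((!Q && !S) -> S)}.
!((!Q && !S) -> S): α-rule — add (!Q && !S), !S.
(!Q && !S): α-rule — add !Q, !S.
(T -> ((!T == P) || Q)): β-rule — branch into !T  //  ((!T == P) || Q).
  branch 1 (add !T):
    ((!Q || R) -> Q): β-rule — branch into !(!Q || R)  //  Q.
      branch 1.1 (add !(!Q || R)):
        !(!Q || R): α-rule — add !!Q, !R.
        × closes — contains both Q and !Q.
      branch 1.2 (add Q):
        × closes — contains both Q and !Q.
  branch 2 (add ((!T == P) || Q)):
    ((!Q || R) -> Q): β-rule — branch into !(!Q || R)  //  Q.
      branch 2.1 (add !(!Q || R)):
        !(!Q || R): α-rule — add !!Q, !R.
        × closes — contains both Q and !Q.
      branch 2.2 (add Q):
        × closes — contains both Q and !Q.
All 4 branches close.
Every branch closed, so the premises entail the conclusion.

Yes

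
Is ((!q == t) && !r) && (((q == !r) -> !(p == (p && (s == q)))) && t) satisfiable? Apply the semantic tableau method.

Initial set: {(((!q == t) && !r) && (((q == !r) -> !(p == (p && (s == q)))) && t))}.
(((!q == t) && !r) && (((q == !r) -> !(p == (p && (s == q)))) && t)): α-rule — add ((!q == t) && !r), (((q == !r) -> !(p == (p && (s == q)))) && t).
((!q == t) && !r): α-rule — add (!q == t), !r.
(((q == !r) -> !(p == (p && (s == q)))) && t): α-rule — add ((q == !r) -> !(p == (p && (s == q)))), t.
(!q == t): β-rule — branch into !q, t  //  !!q, !t.
  branch 1 (add !q, t):
    ((q == !r) -> !(p == (p && (s == q)))): β-rule — branch into !(q == !r)  //  !(p == (p && (s == q))).
      branch 1.1 (add !(q == !r)):
        !(q == !r): β-rule — branch into q, !!r  //  !q, !r.
          branch 1.1.1 (add q, !!r):
            × closes — contains both q and !q.
          branch 1.1.2 (add !q, !r):
            ○ open, literals {q=false, r=false, t=true}.
      branch 1.2 (add !(p == (p && (s == q)))):
        !(p == (p && (s == q))): β-rule — branch into p, !(p && (s == q))  //  !p, (p && (s == q)).
          branch 1.2.1 (add p, !(p && (s == q))):
            !(p && (s == q)): β-rule — branch into !p  //  !(s == q).
              branch 1.2.1.1 (add !p):
                × closes — contains both p and !p.
              branch 1.2.1.2 (add !(s == q)):
                !(s == q): β-rule — branch into s, !q  //  !s, q.
                  branch 1.2.1.2.1 (add s, !q):
                    ○ open, literals {p=true, q=false, r=false, s=true, t=true}.
                  branch 1.2.1.2.2 (add !s, q):
                    × closes — contains both q and !q.
          branch 1.2.2 (add !p, (p && (s == q))):
            (p && (s == q)): α-rule — add p, (s == q).
            × closes — contains both p and !p.
  branch 2 (add !!q, !t):
    × closes — contains both t and !t.
5 branches closed, 2 open.
An open branch gives a satisfying assignment: q=false, r=false, t=true.

Satisfiable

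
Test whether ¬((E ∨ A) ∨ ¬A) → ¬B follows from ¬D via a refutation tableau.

Initial set: {¬D; ¬(¬((E ∨ A) ∨ ¬A) → ¬B)}.
¬(¬((E ∨ A) ∨ ¬A) → ¬B): α-rule — add ¬((E ∨ A) ∨ ¬A), ¬¬B.
¬((E ∨ A) ∨ ¬A): α-rule — add ¬(E ∨ A), ¬¬A.
¬(E ∨ A): α-rule — add ¬E, ¬A.
× closes — contains both A and ¬A.
All 1 branch closes.
Every branch closed, so the premises entail the conclusion.

Yes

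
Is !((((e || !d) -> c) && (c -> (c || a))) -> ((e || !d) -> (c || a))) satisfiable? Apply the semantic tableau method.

Initial set: {!((((e || !d) -> c) && (c -> (c || a))) -> ((e || !d) -> (c || a)))}.
!((((e || !d) -> c) && (c -> (c || a))) -> ((e || !d) -> (c || a))): α-rule — add (((e || !d) -> c) && (c -> (c || a))), !((e || !d) -> (c || a)).
(((e || !d) -> c) && (c -> (c || a))): α-rule — add ((e || !d) -> c), (c -> (c || a)).
!((e || !d) -> (c || a)): α-rule — add (e || !d), !(c || a).
!(c || a): α-rule — add !c, !a.
((e || !d) -> c): β-rule — branch into !(e || !d)  //  c.
  branch 1 (add !(e || !d)):
    !(e || !d): α-rule — add !e, !!d.
    (c -> (c || a)): β-rule — branch into !c  //  (c || a).
      branch 1.1 (add !c):
        (e || !d): β-rule — branch into e  //  !d.
          branch 1.1.1 (add e):
            × closes — contains both e and !e.
          branch 1.1.2 (add !d):
            × closes — contains both d and !d.
      branch 1.2 (add (c || a)):
        (e || !d): β-rule — branch into e  //  !d.
          branch 1.2.1 (add e):
            × closes — contains both e and !e.
          branch 1.2.2 (add !d):
            × closes — contains both d and !d.
  branch 2 (add c):
    × closes — contains both c and !c.
All 5 branches close.
Every branch closed; the formula is unsatisfiable.

Unsatisfiable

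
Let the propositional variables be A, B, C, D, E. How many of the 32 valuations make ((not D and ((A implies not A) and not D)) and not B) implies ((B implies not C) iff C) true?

Initial set: {(((not D and ((A implies not A) and not D)) and not B) implies ((B implies not C) iff C))}.
(((not D and ((A implies not A) and not D)) and not B) implies ((B implies not C) iff C)): β-rule — branch into not ((not D and ((A implies not A) and not D)) and not B)  //  ((B implies not C) iff C).
  branch 1 (add not ((not D and ((A implies not A) and not D)) and not B)):
    not ((not D and ((A implies not A) and not D)) and not B): β-rule — branch into not (not D and ((A implies not A) and not D))  //  not not B.
      branch 1.1 (add not (not D and ((A implies not A) and not D))):
        not (not D and ((A implies not A) and not D)): β-rule — branch into not not D  //  not ((A implies not A) and not D).
          branch 1.1.1 (add not not D):
            ○ open, literals {D=T}.
          branch 1.1.2 (add not ((A implies not A) and not D)):
            not ((A implies not A) and not D): β-rule — branch into not (A implies not A)  //  not not D.
              branch 1.1.2.1 (add not (A implies not A)):
                not (A implies not A): α-rule — add A, not not A.
                ○ open, literals {A=T}.
              branch 1.1.2.2 (add not not D):
                ○ open, literals {D=T}.
      branch 1.2 (add not not B):
        ○ open, literals {B=T}.
  branch 2 (add ((B implies not C) iff C)):
    ((B implies not C) iff C): β-rule — branch into (B implies not C), C  //  not (B implies not C), not C.
      branch 2.1 (add (B implies not C), C):
        (B implies not C): β-rule — branch into not B  //  not C.
          branch 2.1.1 (add not B):
            ○ open, literals {B=F, C=T}.
          branch 2.1.2 (add not C):
            × closes — contains both C and not C.
      branch 2.2 (add not (B implies not C), not C):
        not (B implies not C): α-rule — add B, not not C.
        × closes — contains both C and not C.
2 branches closed, 5 open.
Each open branch fixes some atoms; the unmentioned ones are free. Counting distinct full assignments: branch {D=T} (A, B, C, E) contributes 16 new; branch {A=T} (B, C, D, E) contributes 8 new; branch {D=T} (A, B, C, E) contributes 0 new; branch {B=T} (A, C, D, E) contributes 4 new; branch {B=F, C=T} (A, D, E) contributes 2 new. Total: 30.

30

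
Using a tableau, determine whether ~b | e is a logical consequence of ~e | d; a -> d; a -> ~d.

No

Initial set: {(~e | d); (a -> d); (a -> ~d); ~(~b | e)}.
~(~b | e): α-rule — add ~~b, ~e.
(~e | d): β-rule — branch into ~e  //  d.
  branch 1 (add ~e):
    (a -> d): β-rule — branch into ~a  //  d.
      branch 1.1 (add ~a):
        (a -> ~d): β-rule — branch into ~a  //  ~d.
          branch 1.1.1 (add ~a):
            ○ open, literals {a=0, b=1, e=0}.
          branch 1.1.2 (add ~d):
            ○ open, literals {a=0, b=1, d=0, e=0}.
      branch 1.2 (add d):
        (a -> ~d): β-rule — branch into ~a  //  ~d.
          branch 1.2.1 (add ~a):
            ○ open, literals {a=0, b=1, d=1, e=0}.
          branch 1.2.2 (add ~d):
            × closes — contains both d and ~d.
  branch 2 (add d):
    (a -> d): β-rule — branch into ~a  //  d.
      branch 2.1 (add ~a):
        (a -> ~d): β-rule — branch into ~a  //  ~d.
          branch 2.1.1 (add ~a):
            ○ open, literals {a=0, b=1, d=1, e=0}.
          branch 2.1.2 (add ~d):
            × closes — contains both d and ~d.
      branch 2.2 (add d):
        (a -> ~d): β-rule — branch into ~a  //  ~d.
          branch 2.2.1 (add ~a):
            ○ open, literals {a=0, b=1, d=1, e=0}.
          branch 2.2.2 (add ~d):
            × closes — contains both d and ~d.
3 branches closed, 5 open.
An open branch gives a countermodel: a=0, b=1, e=0 (unmentioned atoms arbitrary); the premises hold there but the conclusion fails.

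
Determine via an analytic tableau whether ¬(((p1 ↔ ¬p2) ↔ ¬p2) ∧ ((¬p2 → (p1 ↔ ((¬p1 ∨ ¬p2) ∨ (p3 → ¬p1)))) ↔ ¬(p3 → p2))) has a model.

Initial set: {¬(((p1 ↔ ¬p2) ↔ ¬p2) ∧ ((¬p2 → (p1 ↔ ((¬p1 ∨ ¬p2) ∨ (p3 → ¬p1)))) ↔ ¬(p3 → p2)))}.
¬(((p1 ↔ ¬p2) ↔ ¬p2) ∧ ((¬p2 → (p1 ↔ ((¬p1 ∨ ¬p2) ∨ (p3 → ¬p1)))) ↔ ¬(p3 → p2))): β-rule — branch into ¬((p1 ↔ ¬p2) ↔ ¬p2)  //  ¬((¬p2 → (p1 ↔ ((¬p1 ∨ ¬p2) ∨ (p3 → ¬p1)))) ↔ ¬(p3 → p2)).
  branch 1 (add ¬((p1 ↔ ¬p2) ↔ ¬p2)):
    ¬((p1 ↔ ¬p2) ↔ ¬p2): β-rule — branch into (p1 ↔ ¬p2), ¬¬p2  //  ¬(p1 ↔ ¬p2), ¬p2.
      branch 1.1 (add (p1 ↔ ¬p2), ¬¬p2):
        (p1 ↔ ¬p2): β-rule — branch into p1, ¬p2  //  ¬p1, ¬¬p2.
          branch 1.1.1 (add p1, ¬p2):
            × closes — contains both p2 and ¬p2.
          branch 1.1.2 (add ¬p1, ¬¬p2):
            ○ open, literals {p1=0, p2=1}.
      branch 1.2 (add ¬(p1 ↔ ¬p2), ¬p2):
        ¬(p1 ↔ ¬p2): β-rule — branch into p1, ¬¬p2  //  ¬p1, ¬p2.
          branch 1.2.1 (add p1, ¬¬p2):
            × closes — contains both p2 and ¬p2.
          branch 1.2.2 (add ¬p1, ¬p2):
            ○ open, literals {p1=0, p2=0}.
  branch 2 (add ¬((¬p2 → (p1 ↔ ((¬p1 ∨ ¬p2) ∨ (p3 → ¬p1)))) ↔ ¬(p3 → p2))):
    ¬((¬p2 → (p1 ↔ ((¬p1 ∨ ¬p2) ∨ (p3 → ¬p1)))) ↔ ¬(p3 → p2)): β-rule — branch into (¬p2 → (p1 ↔ ((¬p1 ∨ ¬p2) ∨ (p3 → ¬p1)))), ¬¬(p3 → p2)  //  ¬(¬p2 → (p1 ↔ ((¬p1 ∨ ¬p2) ∨ (p3 → ¬p1)))), ¬(p3 → p2).
      branch 2.1 (add (¬p2 → (p1 ↔ ((¬p1 ∨ ¬p2) ∨ (p3 → ¬p1)))), ¬¬(p3 → p2)):
        (¬p2 → (p1 ↔ ((¬p1 ∨ ¬p2) ∨ (p3 → ¬p1)))): β-rule — branch into ¬¬p2  //  (p1 ↔ ((¬p1 ∨ ¬p2) ∨ (p3 → ¬p1))).
          branch 2.1.1 (add ¬¬p2):
            ¬¬(p3 → p2): β-rule — branch into ¬p3  //  p2.
              branch 2.1.1.1 (add ¬p3):
                ○ open, literals {p2=1, p3=0}.
              branch 2.1.1.2 (add p2):
                ○ open, literals {p2=1}.
          branch 2.1.2 (add (p1 ↔ ((¬p1 ∨ ¬p2) ∨ (p3 → ¬p1)))):
            ¬¬(p3 → p2): β-rule — branch into ¬p3  //  p2.
              branch 2.1.2.1 (add ¬p3):
                (p1 ↔ ((¬p1 ∨ ¬p2) ∨ (p3 → ¬p1))): β-rule — branch into p1, ((¬p1 ∨ ¬p2) ∨ (p3 → ¬p1))  //  ¬p1, ¬((¬p1 ∨ ¬p2) ∨ (p3 → ¬p1)).
                  branch 2.1.2.1.1 (add p1, ((¬p1 ∨ ¬p2) ∨ (p3 → ¬p1))):
                    ((¬p1 ∨ ¬p2) ∨ (p3 → ¬p1)): β-rule — branch into (¬p1 ∨ ¬p2)  //  (p3 → ¬p1).
                      branch 2.1.2.1.1.1 (add (¬p1 ∨ ¬p2)):
                        (¬p1 ∨ ¬p2): β-rule — branch into ¬p1  //  ¬p2.
                          branch 2.1.2.1.1.1.1 (add ¬p1):
                            × closes — contains both p1 and ¬p1.
                          branch 2.1.2.1.1.1.2 (add ¬p2):
                            ○ open, literals {p1=1, p2=0, p3=0}.
                      branch 2.1.2.1.1.2 (add (p3 → ¬p1)):
                        (p3 → ¬p1): β-rule — branch into ¬p3  //  ¬p1.
                          branch 2.1.2.1.1.2.1 (add ¬p3):
                            ○ open, literals {p1=1, p3=0}.
                          branch 2.1.2.1.1.2.2 (add ¬p1):
                            × closes — contains both p1 and ¬p1.
                  branch 2.1.2.1.2 (add ¬p1, ¬((¬p1 ∨ ¬p2) ∨ (p3 → ¬p1))):
                    ¬((¬p1 ∨ ¬p2) ∨ (p3 → ¬p1)): α-rule — add ¬(¬p1 ∨ ¬p2), ¬(p3 → ¬p1).
                    ¬(¬p1 ∨ ¬p2): α-rule — add ¬¬p1, ¬¬p2.
                    × closes — contains both p1 and ¬p1.
              branch 2.1.2.2 (add p2):
                (p1 ↔ ((¬p1 ∨ ¬p2) ∨ (p3 → ¬p1))): β-rule — branch into p1, ((¬p1 ∨ ¬p2) ∨ (p3 → ¬p1))  //  ¬p1, ¬((¬p1 ∨ ¬p2) ∨ (p3 → ¬p1)).
                  branch 2.1.2.2.1 (add p1, ((¬p1 ∨ ¬p2) ∨ (p3 → ¬p1))):
                    ((¬p1 ∨ ¬p2) ∨ (p3 → ¬p1)): β-rule — branch into (¬p1 ∨ ¬p2)  //  (p3 → ¬p1).
                      branch 2.1.2.2.1.1 (add (¬p1 ∨ ¬p2)):
                        (¬p1 ∨ ¬p2): β-rule — branch into ¬p1  //  ¬p2.
                          branch 2.1.2.2.1.1.1 (add ¬p1):
                            × closes — contains both p1 and ¬p1.
                          branch 2.1.2.2.1.1.2 (add ¬p2):
                            × closes — contains both p2 and ¬p2.
                      branch 2.1.2.2.1.2 (add (p3 → ¬p1)):
                        (p3 → ¬p1): β-rule — branch into ¬p3  //  ¬p1.
                          branch 2.1.2.2.1.2.1 (add ¬p3):
                            ○ open, literals {p1=1, p2=1, p3=0}.
                          branch 2.1.2.2.1.2.2 (add ¬p1):
                            × closes — contains both p1 and ¬p1.
                  branch 2.1.2.2.2 (add ¬p1, ¬((¬p1 ∨ ¬p2) ∨ (p3 → ¬p1))):
                    ¬((¬p1 ∨ ¬p2) ∨ (p3 → ¬p1)): α-rule — add ¬(¬p1 ∨ ¬p2), ¬(p3 → ¬p1).
                    ¬(¬p1 ∨ ¬p2): α-rule — add ¬¬p1, ¬¬p2.
                    × closes — contains both p1 and ¬p1.
      branch 2.2 (add ¬(¬p2 → (p1 ↔ ((¬p1 ∨ ¬p2) ∨ (p3 → ¬p1)))), ¬(p3 → p2)):
        ¬(¬p2 → (p1 ↔ ((¬p1 ∨ ¬p2) ∨ (p3 → ¬p1)))): α-rule — add ¬p2, ¬(p1 ↔ ((¬p1 ∨ ¬p2) ∨ (p3 → ¬p1))).
        ¬(p3 → p2): α-rule — add p3, ¬p2.
        ¬(p1 ↔ ((¬p1 ∨ ¬p2) ∨ (p3 → ¬p1))): β-rule — branch into p1, ¬((¬p1 ∨ ¬p2) ∨ (p3 → ¬p1))  //  ¬p1, ((¬p1 ∨ ¬p2) ∨ (p3 → ¬p1)).
          branch 2.2.1 (add p1, ¬((¬p1 ∨ ¬p2) ∨ (p3 → ¬p1))):
            ¬((¬p1 ∨ ¬p2) ∨ (p3 → ¬p1)): α-rule — add ¬(¬p1 ∨ ¬p2), ¬(p3 → ¬p1).
            ¬(¬p1 ∨ ¬p2): α-rule — add ¬¬p1, ¬¬p2.
            × closes — contains both p2 and ¬p2.
          branch 2.2.2 (add ¬p1, ((¬p1 ∨ ¬p2) ∨ (p3 → ¬p1))):
            ((¬p1 ∨ ¬p2) ∨ (p3 → ¬p1)): β-rule — branch into (¬p1 ∨ ¬p2)  //  (p3 → ¬p1).
              branch 2.2.2.1 (add (¬p1 ∨ ¬p2)):
                (¬p1 ∨ ¬p2): β-rule — branch into ¬p1  //  ¬p2.
                  branch 2.2.2.1.1 (add ¬p1):
                    ○ open, literals {p1=0, p2=0, p3=1}.
                  branch 2.2.2.1.2 (add ¬p2):
                    ○ open, literals {p1=0, p2=0, p3=1}.
              branch 2.2.2.2 (add (p3 → ¬p1)):
                (p3 → ¬p1): β-rule — branch into ¬p3  //  ¬p1.
                  branch 2.2.2.2.1 (add ¬p3):
                    × closes — contains both p3 and ¬p3.
                  branch 2.2.2.2.2 (add ¬p1):
                    ○ open, literals {p1=0, p2=0, p3=1}.
11 branches closed, 10 open.
An open branch gives a satisfying assignment: p1=0, p2=1.

Satisfiable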